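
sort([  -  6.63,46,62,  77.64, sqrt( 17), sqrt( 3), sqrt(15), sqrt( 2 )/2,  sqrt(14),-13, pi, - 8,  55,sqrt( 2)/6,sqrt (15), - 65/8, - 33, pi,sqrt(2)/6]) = [-33, - 13, - 65/8, - 8,-6.63,  sqrt( 2)/6, sqrt(2 ) /6,sqrt(2)/2,sqrt( 3 ),  pi,pi,sqrt(14),  sqrt( 15 ),sqrt(15), sqrt ( 17 ),46, 55, 62 , 77.64]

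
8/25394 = 4/12697 = 0.00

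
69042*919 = 63449598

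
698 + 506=1204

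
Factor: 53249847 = 3^1*7^1*31^1 * 157^1*521^1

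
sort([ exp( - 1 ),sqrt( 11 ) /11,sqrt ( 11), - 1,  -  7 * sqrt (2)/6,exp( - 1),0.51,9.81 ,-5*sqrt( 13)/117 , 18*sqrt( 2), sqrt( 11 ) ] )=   [-7*sqrt( 2 ) /6,-1, - 5*sqrt( 13)/117,sqrt( 11)/11, exp( - 1), exp( - 1),0.51,sqrt (11),sqrt(11),9.81,  18*sqrt( 2)] 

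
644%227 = 190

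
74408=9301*8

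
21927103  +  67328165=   89255268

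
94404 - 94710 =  - 306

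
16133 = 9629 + 6504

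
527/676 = 527/676 = 0.78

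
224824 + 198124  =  422948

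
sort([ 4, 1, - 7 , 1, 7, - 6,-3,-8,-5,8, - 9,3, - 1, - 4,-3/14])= [ - 9, - 8,- 7, - 6, - 5, - 4, - 3,-1, - 3/14,1,1,  3, 4, 7,8] 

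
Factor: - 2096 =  - 2^4* 131^1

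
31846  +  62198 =94044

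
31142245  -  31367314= -225069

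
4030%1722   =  586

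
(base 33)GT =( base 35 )fw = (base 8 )1055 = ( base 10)557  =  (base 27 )kh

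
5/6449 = 5/6449 = 0.00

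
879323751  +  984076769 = 1863400520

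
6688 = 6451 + 237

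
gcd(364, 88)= 4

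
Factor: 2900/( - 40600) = -2^( - 1)*7^( - 1 ) =-1/14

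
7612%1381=707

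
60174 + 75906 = 136080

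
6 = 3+3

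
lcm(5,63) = 315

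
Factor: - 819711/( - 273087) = 91079/30343= 19^( - 1)* 1597^( -1)*91079^1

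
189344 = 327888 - 138544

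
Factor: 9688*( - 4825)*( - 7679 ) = 358951783400 = 2^3 * 5^2*7^2*173^1*193^1* 1097^1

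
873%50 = 23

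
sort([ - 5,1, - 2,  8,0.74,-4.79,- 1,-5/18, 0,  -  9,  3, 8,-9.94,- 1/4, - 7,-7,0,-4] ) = [-9.94, - 9,-7,-7,-5, - 4.79,-4,-2 , - 1 ,-5/18,-1/4,0,0,0.74,1, 3,8, 8]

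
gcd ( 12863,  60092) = 1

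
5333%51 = 29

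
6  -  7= - 1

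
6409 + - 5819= 590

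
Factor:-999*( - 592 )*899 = 2^4*  3^3*29^1*31^1*37^2 = 531675792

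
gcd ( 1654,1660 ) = 2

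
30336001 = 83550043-53214042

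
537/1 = 537 = 537.00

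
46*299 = 13754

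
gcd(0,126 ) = 126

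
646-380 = 266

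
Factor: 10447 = 31^1*337^1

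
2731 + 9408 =12139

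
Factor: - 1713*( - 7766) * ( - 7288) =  - 96953415504 = - 2^4*3^1*11^1*353^1*571^1*911^1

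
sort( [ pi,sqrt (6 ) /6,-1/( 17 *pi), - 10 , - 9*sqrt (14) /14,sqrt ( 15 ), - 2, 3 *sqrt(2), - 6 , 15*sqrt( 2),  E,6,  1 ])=[- 10, - 6, - 9 *sqrt (14) /14, - 2, - 1/( 17*pi),sqrt( 6)/6,1,E , pi,sqrt( 15 ),3*sqrt( 2),6,15*sqrt( 2) ]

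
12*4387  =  52644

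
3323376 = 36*92316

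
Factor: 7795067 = 7^2*257^1*619^1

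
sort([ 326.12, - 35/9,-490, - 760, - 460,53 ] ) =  [ - 760, - 490,- 460, - 35/9, 53,326.12 ]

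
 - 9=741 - 750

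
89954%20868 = 6482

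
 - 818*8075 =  - 6605350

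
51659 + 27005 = 78664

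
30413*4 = 121652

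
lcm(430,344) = 1720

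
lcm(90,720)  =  720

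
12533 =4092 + 8441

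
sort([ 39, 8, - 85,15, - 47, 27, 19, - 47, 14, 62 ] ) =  [ - 85, - 47, - 47, 8,  14 , 15, 19, 27, 39,62]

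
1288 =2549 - 1261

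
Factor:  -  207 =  - 3^2*23^1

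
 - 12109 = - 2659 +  - 9450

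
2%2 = 0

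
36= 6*6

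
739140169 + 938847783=1677987952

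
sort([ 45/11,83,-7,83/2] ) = [ - 7,45/11,83/2, 83]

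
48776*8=390208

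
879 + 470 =1349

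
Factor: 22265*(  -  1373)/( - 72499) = 30569845/72499 = 5^1*7^ (- 1)*61^1*73^1 * 1373^1*10357^(-1)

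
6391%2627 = 1137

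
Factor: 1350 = 2^1*3^3*5^2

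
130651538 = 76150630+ 54500908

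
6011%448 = 187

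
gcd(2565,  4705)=5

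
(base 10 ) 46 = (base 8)56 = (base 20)26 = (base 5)141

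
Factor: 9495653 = 9495653^1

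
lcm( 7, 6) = 42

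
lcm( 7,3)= 21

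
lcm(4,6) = 12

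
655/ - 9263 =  - 655/9263 = - 0.07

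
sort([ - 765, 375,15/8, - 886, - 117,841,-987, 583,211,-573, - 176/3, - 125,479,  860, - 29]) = [ - 987, - 886 , - 765,- 573, - 125,-117 , - 176/3, - 29,15/8,  211 , 375, 479, 583 , 841, 860 ]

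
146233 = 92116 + 54117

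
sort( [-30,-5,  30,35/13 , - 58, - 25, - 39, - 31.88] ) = [ -58, - 39,-31.88, - 30, - 25, - 5,35/13 , 30]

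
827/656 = 827/656 = 1.26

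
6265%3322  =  2943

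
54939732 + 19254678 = 74194410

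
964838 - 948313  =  16525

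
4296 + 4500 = 8796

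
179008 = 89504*2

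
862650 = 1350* 639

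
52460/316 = 13115/79 = 166.01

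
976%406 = 164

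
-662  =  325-987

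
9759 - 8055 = 1704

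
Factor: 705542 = 2^1*352771^1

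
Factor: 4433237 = 4433237^1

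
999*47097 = 47049903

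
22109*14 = 309526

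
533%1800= 533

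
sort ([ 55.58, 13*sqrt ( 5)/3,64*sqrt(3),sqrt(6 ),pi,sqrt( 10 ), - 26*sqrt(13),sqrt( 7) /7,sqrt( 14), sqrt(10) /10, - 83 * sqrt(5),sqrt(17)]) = [ -83*sqrt( 5), - 26 * sqrt ( 13),  sqrt( 10)/10,sqrt(7)/7,  sqrt( 6),pi, sqrt(10),sqrt (14 ), sqrt(17), 13*sqrt(5 ) /3,55.58,64 *sqrt( 3)]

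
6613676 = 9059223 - 2445547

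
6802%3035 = 732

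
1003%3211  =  1003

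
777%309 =159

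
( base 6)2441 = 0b1001011001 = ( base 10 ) 601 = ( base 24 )111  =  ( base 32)ip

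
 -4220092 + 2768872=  - 1451220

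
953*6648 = 6335544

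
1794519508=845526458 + 948993050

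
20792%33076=20792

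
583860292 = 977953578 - 394093286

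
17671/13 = 1359+4/13 = 1359.31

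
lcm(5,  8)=40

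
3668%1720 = 228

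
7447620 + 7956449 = 15404069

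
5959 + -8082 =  - 2123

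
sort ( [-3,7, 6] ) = [ - 3, 6,7]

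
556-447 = 109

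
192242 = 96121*2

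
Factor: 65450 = 2^1*5^2 * 7^1*11^1*17^1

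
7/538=7/538 = 0.01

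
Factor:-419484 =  - 2^2* 3^1*13^1* 2689^1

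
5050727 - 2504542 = 2546185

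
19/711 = 19/711  =  0.03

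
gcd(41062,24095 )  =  1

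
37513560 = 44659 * 840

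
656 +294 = 950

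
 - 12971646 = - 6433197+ - 6538449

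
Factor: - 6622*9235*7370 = -450706232900= - 2^2*5^2 * 7^1*11^2*43^1*67^1*1847^1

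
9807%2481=2364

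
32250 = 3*10750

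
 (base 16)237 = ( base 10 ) 567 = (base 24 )nf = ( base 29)JG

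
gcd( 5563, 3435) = 1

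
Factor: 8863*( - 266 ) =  - 2357558=- 2^1 * 7^1*19^1*8863^1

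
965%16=5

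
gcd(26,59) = 1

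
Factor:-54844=-2^2*13711^1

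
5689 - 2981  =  2708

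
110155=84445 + 25710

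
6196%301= 176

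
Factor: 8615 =5^1*1723^1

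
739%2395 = 739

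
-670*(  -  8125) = 5443750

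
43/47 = 43/47=0.91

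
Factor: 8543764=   2^2 * 23^1*92867^1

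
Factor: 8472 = 2^3*3^1*353^1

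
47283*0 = 0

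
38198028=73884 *517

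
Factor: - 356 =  -2^2 * 89^1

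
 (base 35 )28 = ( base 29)2K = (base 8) 116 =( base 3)2220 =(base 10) 78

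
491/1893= 491/1893 = 0.26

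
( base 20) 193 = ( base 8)1107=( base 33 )hm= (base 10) 583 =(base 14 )2d9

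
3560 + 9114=12674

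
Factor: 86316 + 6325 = 92641^1 = 92641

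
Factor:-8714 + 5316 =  - 3398 =-2^1 * 1699^1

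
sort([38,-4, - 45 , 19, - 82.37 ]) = [-82.37, - 45, - 4,  19, 38] 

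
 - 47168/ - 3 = 15722+2/3 =15722.67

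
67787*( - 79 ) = - 5355173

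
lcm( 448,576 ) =4032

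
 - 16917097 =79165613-96082710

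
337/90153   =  337/90153 = 0.00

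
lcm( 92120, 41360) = 2026640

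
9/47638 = 9/47638= 0.00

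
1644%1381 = 263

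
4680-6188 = -1508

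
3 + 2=5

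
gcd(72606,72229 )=1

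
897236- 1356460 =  -459224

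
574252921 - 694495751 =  - 120242830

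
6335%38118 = 6335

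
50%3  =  2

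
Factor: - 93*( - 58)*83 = 447702= 2^1  *  3^1*29^1*31^1*83^1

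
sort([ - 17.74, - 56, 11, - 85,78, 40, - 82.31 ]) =[  -  85, - 82.31, - 56,  -  17.74, 11, 40, 78 ]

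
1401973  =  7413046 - 6011073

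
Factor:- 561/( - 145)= 3^1 * 5^(-1)*11^1 * 17^1*29^( - 1 )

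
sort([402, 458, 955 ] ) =[ 402,458,955]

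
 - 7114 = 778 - 7892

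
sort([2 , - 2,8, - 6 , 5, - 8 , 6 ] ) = [ - 8, - 6, - 2,  2 , 5,6,8]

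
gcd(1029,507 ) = 3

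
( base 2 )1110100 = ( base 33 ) 3H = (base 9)138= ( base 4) 1310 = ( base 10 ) 116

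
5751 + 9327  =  15078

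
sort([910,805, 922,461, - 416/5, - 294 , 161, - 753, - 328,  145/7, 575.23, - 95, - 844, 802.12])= [  -  844, - 753,- 328, - 294, - 95, - 416/5 , 145/7, 161, 461,575.23,802.12,805, 910, 922] 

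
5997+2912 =8909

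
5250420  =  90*58338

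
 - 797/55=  - 15 + 28/55 = - 14.49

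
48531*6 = 291186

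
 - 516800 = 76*( - 6800 ) 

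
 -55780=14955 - 70735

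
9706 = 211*46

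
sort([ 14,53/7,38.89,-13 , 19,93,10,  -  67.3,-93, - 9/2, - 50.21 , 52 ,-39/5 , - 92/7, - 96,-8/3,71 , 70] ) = [ - 96, - 93, - 67.3,- 50.21, - 92/7,-13,-39/5, - 9/2,  -  8/3,53/7 , 10, 14 , 19,  38.89, 52 , 70, 71, 93]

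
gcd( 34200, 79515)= 855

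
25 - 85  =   - 60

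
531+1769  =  2300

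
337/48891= 337/48891  =  0.01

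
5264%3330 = 1934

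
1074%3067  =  1074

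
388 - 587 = -199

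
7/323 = 7/323 = 0.02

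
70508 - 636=69872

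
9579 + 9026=18605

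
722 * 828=597816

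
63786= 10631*6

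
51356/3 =51356/3=17118.67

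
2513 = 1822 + 691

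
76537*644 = 49289828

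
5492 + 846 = 6338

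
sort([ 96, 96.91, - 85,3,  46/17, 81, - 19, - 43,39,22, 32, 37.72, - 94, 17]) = [ - 94,  -  85, - 43, - 19, 46/17,3, 17, 22, 32, 37.72,39,81, 96, 96.91 ]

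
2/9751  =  2/9751 = 0.00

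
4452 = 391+4061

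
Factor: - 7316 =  - 2^2*31^1 * 59^1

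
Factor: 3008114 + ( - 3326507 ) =-318393 = - 3^2*17^1*2081^1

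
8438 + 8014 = 16452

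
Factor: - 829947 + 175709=-654238 = - 2^1*13^1*25163^1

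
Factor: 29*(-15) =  - 435 =- 3^1*5^1*29^1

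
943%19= 12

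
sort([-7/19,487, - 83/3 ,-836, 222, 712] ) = [ - 836 , - 83/3, - 7/19,222, 487, 712 ] 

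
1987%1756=231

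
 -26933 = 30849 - 57782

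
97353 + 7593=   104946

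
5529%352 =249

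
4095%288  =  63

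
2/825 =2/825 = 0.00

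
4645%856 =365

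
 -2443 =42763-45206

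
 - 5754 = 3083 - 8837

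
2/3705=2/3705 = 0.00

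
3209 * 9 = 28881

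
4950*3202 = 15849900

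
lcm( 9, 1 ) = 9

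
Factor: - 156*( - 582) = 2^3*3^2*13^1*97^1 = 90792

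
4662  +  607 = 5269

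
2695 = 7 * 385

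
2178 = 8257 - 6079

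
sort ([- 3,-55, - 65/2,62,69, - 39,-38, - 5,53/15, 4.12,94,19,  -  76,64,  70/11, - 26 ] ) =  [-76, -55,  -  39, - 38, - 65/2, - 26,-5, - 3, 53/15,4.12, 70/11, 19, 62, 64, 69, 94] 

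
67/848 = 67/848= 0.08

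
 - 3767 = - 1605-2162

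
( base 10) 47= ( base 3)1202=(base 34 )1d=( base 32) 1F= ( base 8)57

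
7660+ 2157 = 9817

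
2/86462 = 1/43231 = 0.00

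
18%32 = 18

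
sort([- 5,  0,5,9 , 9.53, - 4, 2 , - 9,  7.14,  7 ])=[-9,  -  5,  -  4,0,2,5 , 7, 7.14, 9, 9.53]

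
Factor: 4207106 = 2^1 * 2103553^1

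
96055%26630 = 16165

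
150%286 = 150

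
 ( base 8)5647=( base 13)1486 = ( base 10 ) 2983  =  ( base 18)93D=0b101110100111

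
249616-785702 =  - 536086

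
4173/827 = 4173/827 = 5.05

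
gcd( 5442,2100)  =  6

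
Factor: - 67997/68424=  - 2^( - 3)*3^(- 1)*97^1*701^1*2851^( - 1) 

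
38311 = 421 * 91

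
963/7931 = 963/7931 = 0.12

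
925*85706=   79278050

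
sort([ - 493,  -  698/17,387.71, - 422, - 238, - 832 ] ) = [-832, - 493, - 422, - 238, - 698/17,387.71]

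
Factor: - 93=-3^1 *31^1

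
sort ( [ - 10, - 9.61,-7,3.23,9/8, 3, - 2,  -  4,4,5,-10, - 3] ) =[ - 10, -10,-9.61, - 7,-4, - 3,- 2, 9/8, 3 , 3.23,4,5] 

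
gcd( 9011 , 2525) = 1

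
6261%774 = 69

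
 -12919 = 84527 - 97446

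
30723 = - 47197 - - 77920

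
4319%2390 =1929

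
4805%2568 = 2237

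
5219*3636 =18976284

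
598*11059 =6613282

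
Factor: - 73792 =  - 2^6*1153^1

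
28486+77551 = 106037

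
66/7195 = 66/7195 = 0.01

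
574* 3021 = 1734054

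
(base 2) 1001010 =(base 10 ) 74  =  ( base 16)4A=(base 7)134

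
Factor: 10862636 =2^2*61^1*44519^1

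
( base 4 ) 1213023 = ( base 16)19CB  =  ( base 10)6603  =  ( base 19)I5A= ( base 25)ae3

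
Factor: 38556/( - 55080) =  - 7/10 = - 2^(  -  1)*5^(-1)*7^1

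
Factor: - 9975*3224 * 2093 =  - 67309624200 = -  2^3 *3^1*5^2 * 7^2 *13^2*19^1*23^1*31^1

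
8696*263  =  2287048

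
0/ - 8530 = 0/1 = -  0.00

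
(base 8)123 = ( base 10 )83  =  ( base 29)2P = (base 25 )38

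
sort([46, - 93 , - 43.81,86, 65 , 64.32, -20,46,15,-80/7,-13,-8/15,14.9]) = [ - 93, - 43.81,  -  20, - 13, - 80/7, - 8/15,14.9 , 15, 46 , 46,64.32,65, 86]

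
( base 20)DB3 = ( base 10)5423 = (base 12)317B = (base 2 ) 1010100101111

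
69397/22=3154 + 9/22=3154.41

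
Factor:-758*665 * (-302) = 152229140  =  2^2*5^1*7^1*19^1  *151^1*379^1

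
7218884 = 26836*269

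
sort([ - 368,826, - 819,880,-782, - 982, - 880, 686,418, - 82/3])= [-982, - 880, - 819, - 782, -368, - 82/3,  418, 686,  826,  880 ] 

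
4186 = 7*598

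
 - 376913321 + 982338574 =605425253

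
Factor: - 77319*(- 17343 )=3^4 * 11^2*41^1*47^1 * 71^1 = 1340943417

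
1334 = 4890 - 3556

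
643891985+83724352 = 727616337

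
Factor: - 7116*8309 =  - 2^2 * 3^1*7^1*593^1*1187^1 = -59126844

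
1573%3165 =1573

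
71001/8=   8875+ 1/8 = 8875.12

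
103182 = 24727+78455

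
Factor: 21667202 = 2^1*31^1*349471^1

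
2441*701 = 1711141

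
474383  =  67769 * 7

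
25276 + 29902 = 55178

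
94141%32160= 29821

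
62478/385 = 62478/385 = 162.28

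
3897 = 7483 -3586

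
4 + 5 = 9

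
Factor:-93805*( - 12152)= 2^3*5^1*7^2*31^1*73^1*257^1 = 1139918360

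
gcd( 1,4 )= 1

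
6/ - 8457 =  - 1  +  2817/2819 = - 0.00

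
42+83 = 125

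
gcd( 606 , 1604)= 2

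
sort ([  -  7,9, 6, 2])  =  [  -  7, 2,6,9]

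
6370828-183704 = 6187124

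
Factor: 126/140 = 2^(  -  1)*  3^2*5^( - 1 ) = 9/10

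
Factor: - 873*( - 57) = 49761 = 3^3*19^1*97^1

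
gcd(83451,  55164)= 3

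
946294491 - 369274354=577020137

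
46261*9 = 416349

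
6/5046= 1/841 = 0.00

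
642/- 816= - 1 + 29/136 = - 0.79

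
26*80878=2102828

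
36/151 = 36/151 = 0.24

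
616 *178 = 109648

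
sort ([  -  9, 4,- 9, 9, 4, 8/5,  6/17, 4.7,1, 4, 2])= [  -  9, - 9,6/17,  1,  8/5,2,4, 4,4, 4.7,9] 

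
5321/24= 221 + 17/24 = 221.71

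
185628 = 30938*6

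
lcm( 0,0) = 0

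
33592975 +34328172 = 67921147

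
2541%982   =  577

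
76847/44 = 1746 + 23/44 = 1746.52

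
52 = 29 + 23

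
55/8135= 11/1627= 0.01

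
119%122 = 119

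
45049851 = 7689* 5859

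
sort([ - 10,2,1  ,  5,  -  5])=[ - 10,  -  5,1,2,5 ] 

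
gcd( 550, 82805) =5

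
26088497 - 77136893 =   -  51048396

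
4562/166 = 27 + 40/83= 27.48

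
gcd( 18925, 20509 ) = 1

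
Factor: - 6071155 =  - 5^1*137^1*8863^1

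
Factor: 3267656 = 2^3*7^1* 23^1*43^1*59^1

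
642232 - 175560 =466672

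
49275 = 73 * 675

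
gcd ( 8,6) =2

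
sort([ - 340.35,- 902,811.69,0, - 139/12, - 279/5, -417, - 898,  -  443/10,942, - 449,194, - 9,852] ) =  [ - 902, - 898, - 449, - 417, - 340.35, - 279/5, - 443/10, - 139/12,  -  9 , 0,194 , 811.69,852, 942] 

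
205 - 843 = - 638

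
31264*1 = 31264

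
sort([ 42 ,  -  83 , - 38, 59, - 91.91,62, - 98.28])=[ - 98.28, - 91.91, - 83,- 38, 42,59 , 62 ]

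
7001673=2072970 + 4928703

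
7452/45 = 165 + 3/5 = 165.60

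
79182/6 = 13197 = 13197.00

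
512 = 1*512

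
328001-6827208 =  - 6499207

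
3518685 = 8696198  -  5177513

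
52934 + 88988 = 141922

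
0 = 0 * 812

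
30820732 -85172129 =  - 54351397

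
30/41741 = 30/41741 =0.00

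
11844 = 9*1316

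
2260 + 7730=9990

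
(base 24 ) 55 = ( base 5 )1000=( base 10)125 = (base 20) 65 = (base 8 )175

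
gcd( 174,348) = 174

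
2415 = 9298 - 6883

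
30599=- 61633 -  - 92232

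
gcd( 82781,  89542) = 1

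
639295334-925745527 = -286450193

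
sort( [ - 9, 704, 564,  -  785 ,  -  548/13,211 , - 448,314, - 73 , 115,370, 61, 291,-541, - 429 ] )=[ - 785, - 541, -448, - 429, - 73,  -  548/13, - 9  ,  61, 115, 211, 291, 314,370, 564, 704 ]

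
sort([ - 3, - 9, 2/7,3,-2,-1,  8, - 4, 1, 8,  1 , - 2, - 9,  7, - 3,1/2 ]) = [ - 9, - 9, - 4, - 3, - 3, - 2, - 2 ,-1, 2/7, 1/2,1,1,3, 7, 8,8]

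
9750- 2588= 7162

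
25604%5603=3192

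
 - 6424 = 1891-8315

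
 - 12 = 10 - 22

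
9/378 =1/42 =0.02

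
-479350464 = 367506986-846857450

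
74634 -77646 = -3012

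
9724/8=1215 + 1/2 = 1215.50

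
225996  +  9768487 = 9994483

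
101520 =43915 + 57605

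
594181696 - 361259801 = 232921895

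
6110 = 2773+3337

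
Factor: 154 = 2^1*7^1*11^1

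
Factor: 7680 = 2^9*3^1 * 5^1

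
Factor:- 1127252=-2^2* 7^1*127^1*317^1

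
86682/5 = 17336 + 2/5 = 17336.40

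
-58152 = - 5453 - 52699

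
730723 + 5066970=5797693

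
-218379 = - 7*31197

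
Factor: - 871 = - 13^1*67^1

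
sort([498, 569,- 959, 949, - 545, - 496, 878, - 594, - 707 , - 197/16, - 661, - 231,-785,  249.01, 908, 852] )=[ - 959, - 785,-707, - 661, - 594, - 545 , - 496, - 231, - 197/16, 249.01 , 498,569, 852,878, 908, 949]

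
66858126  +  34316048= 101174174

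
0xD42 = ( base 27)4hj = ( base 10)3394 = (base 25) 5AJ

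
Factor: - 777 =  - 3^1*7^1* 37^1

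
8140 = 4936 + 3204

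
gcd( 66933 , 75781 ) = 1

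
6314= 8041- 1727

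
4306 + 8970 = 13276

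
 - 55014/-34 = 27507/17 = 1618.06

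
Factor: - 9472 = -2^8 * 37^1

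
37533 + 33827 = 71360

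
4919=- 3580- -8499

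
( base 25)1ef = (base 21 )253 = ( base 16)3de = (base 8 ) 1736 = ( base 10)990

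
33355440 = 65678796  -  32323356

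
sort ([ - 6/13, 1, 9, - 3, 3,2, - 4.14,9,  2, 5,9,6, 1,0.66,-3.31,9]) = [ - 4.14, - 3.31, - 3,-6/13,0.66,1,1,2,  2, 3, 5,  6,9,9, 9, 9 ] 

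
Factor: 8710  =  2^1*5^1 * 13^1*67^1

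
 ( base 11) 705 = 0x354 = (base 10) 852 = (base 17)2g2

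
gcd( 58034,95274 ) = 2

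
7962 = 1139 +6823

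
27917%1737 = 125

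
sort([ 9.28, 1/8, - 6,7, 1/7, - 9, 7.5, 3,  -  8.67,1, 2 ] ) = [ - 9, - 8.67, - 6,1/8, 1/7,1, 2,3, 7, 7.5,9.28] 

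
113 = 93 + 20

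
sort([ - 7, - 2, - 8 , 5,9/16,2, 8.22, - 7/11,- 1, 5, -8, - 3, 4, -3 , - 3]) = [ - 8, - 8, - 7, - 3, - 3, - 3, - 2,- 1,  -  7/11, 9/16,2,4,  5,  5,  8.22 ] 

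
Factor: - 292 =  - 2^2*73^1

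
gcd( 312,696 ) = 24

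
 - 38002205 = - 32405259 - 5596946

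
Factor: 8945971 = 37^1*241783^1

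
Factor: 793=13^1*61^1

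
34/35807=34/35807 = 0.00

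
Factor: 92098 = 2^1*46049^1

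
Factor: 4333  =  7^1*619^1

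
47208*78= 3682224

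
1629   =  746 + 883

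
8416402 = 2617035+5799367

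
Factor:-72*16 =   -  1152 = -2^7*3^2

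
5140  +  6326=11466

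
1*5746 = 5746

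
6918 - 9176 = -2258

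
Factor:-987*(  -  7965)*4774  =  2^1*3^4*5^1 * 7^2*11^1*31^1 *47^1*59^1=37530586170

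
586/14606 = 293/7303 = 0.04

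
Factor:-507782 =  - 2^1*11^1 * 23081^1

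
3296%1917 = 1379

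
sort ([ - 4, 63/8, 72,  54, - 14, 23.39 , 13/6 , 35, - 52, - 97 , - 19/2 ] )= [ -97, - 52, - 14, - 19/2, - 4,13/6,63/8, 23.39, 35, 54 , 72 ] 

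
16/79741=16/79741= 0.00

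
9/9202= 9/9202 = 0.00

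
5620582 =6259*898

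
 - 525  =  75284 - 75809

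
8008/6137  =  8008/6137= 1.30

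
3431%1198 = 1035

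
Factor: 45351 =3^2*5039^1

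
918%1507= 918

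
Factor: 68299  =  7^1*11^1*887^1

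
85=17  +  68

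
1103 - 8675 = - 7572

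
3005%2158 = 847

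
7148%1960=1268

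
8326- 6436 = 1890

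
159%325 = 159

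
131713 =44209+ 87504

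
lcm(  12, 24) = 24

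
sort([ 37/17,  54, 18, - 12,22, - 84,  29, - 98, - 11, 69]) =[-98, - 84,  -  12, - 11, 37/17,  18 , 22, 29,54,69 ] 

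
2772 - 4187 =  - 1415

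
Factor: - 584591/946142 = - 2^( - 1 )* 7^1 * 23^1*467^( - 1) * 1013^( - 1) * 3631^1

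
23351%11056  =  1239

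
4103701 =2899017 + 1204684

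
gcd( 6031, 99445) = 1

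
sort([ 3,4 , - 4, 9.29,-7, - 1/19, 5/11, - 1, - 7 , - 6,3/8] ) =[ - 7,-7, - 6, - 4 , - 1, - 1/19 , 3/8,  5/11, 3 , 4, 9.29]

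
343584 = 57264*6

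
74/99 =74/99 = 0.75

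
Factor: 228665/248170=551/598 = 2^( - 1)*13^( - 1 )* 19^1*23^( - 1 )*29^1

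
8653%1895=1073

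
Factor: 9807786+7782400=17590186 = 2^1*8795093^1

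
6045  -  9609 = -3564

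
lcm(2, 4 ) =4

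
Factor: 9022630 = 2^1 * 5^1*902263^1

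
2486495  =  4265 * 583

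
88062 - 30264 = 57798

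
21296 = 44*484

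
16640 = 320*52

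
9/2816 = 9/2816 = 0.00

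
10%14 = 10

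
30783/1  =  30783 = 30783.00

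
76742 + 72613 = 149355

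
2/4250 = 1/2125 = 0.00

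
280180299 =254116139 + 26064160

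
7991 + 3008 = 10999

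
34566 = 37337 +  - 2771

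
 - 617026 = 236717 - 853743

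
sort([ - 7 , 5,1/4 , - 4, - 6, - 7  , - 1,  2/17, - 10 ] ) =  [-10, - 7 , - 7,-6, - 4,  -  1 , 2/17 , 1/4, 5 ]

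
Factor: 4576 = 2^5 * 11^1*13^1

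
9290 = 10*929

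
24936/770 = 12468/385  =  32.38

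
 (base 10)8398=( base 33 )7NG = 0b10000011001110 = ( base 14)30BC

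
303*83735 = 25371705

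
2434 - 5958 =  - 3524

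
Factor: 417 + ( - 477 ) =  - 60 =-2^2*3^1*5^1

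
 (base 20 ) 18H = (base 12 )401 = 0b1001000001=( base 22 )145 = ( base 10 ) 577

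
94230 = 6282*15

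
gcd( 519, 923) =1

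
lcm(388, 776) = 776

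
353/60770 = 353/60770 = 0.01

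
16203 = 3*5401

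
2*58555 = 117110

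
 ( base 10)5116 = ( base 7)20626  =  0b1001111111100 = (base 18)FE4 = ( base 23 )9fa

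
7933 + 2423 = 10356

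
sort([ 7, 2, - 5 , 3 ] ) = [  -  5,2,3, 7 ]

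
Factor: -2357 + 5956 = 3599 =59^1*61^1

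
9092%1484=188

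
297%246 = 51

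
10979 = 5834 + 5145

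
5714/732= 2857/366 = 7.81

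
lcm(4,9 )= 36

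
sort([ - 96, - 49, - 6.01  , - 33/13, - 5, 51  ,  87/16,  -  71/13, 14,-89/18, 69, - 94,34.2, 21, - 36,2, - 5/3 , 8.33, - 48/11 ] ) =[-96, - 94,-49, - 36 , - 6.01, - 71/13 , - 5,- 89/18,-48/11, - 33/13,-5/3,  2,  87/16,8.33,14, 21, 34.2, 51 , 69 ]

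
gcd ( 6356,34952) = 4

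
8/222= 4/111 = 0.04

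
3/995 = 3/995 = 0.00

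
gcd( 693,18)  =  9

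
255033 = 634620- 379587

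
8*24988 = 199904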